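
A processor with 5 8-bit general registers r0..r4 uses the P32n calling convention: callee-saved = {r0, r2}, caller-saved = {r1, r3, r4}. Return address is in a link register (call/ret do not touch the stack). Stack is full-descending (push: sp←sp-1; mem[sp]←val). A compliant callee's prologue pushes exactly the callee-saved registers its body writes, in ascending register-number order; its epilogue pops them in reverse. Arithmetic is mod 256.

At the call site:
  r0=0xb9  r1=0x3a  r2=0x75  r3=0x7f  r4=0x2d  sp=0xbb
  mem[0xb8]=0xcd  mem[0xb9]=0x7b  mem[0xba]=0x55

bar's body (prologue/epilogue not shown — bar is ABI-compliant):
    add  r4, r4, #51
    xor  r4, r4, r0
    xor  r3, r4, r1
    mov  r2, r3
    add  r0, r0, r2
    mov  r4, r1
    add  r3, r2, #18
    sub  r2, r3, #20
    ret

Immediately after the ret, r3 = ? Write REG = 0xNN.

prologue: push r0 → mem[0xba]=0xb9, sp=0xba
prologue: push r2 → mem[0xb9]=0x75, sp=0xb9
body[0] add  r4, r4, #51 → r4=0x60
body[1] xor  r4, r4, r0 → r4=0xd9
body[2] xor  r3, r4, r1 → r3=0xe3
body[3] mov  r2, r3 → r2=0xe3
body[4] add  r0, r0, r2 → r0=0x9c
body[5] mov  r4, r1 → r4=0x3a
body[6] add  r3, r2, #18 → r3=0xf5
body[7] sub  r2, r3, #20 → r2=0xe1
epilogue: pop r2=0x75, sp=0xba
epilogue: pop r0=0xb9, sp=0xbb
r3 is caller-saved → body value

REG = 0xf5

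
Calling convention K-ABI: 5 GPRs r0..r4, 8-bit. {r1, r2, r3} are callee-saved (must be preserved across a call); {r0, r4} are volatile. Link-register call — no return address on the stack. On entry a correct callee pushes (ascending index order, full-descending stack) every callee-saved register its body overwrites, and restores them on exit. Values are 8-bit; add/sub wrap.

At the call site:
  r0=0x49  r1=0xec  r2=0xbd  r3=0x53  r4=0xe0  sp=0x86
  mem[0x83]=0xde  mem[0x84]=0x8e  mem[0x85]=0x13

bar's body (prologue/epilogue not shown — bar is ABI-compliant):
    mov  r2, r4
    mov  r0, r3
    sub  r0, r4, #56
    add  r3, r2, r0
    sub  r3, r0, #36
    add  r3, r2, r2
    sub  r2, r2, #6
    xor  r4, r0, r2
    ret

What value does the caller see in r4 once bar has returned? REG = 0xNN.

REG = 0x72

prologue: push r2 -> mem[0x85]=0xbd, sp=0x85
prologue: push r3 -> mem[0x84]=0x53, sp=0x84
body[0] mov  r2, r4 -> r2=0xe0
body[1] mov  r0, r3 -> r0=0x53
body[2] sub  r0, r4, #56 -> r0=0xa8
body[3] add  r3, r2, r0 -> r3=0x88
body[4] sub  r3, r0, #36 -> r3=0x84
body[5] add  r3, r2, r2 -> r3=0xc0
body[6] sub  r2, r2, #6 -> r2=0xda
body[7] xor  r4, r0, r2 -> r4=0x72
epilogue: pop r3=0x53, sp=0x85
epilogue: pop r2=0xbd, sp=0x86
r4 is caller-saved -> body value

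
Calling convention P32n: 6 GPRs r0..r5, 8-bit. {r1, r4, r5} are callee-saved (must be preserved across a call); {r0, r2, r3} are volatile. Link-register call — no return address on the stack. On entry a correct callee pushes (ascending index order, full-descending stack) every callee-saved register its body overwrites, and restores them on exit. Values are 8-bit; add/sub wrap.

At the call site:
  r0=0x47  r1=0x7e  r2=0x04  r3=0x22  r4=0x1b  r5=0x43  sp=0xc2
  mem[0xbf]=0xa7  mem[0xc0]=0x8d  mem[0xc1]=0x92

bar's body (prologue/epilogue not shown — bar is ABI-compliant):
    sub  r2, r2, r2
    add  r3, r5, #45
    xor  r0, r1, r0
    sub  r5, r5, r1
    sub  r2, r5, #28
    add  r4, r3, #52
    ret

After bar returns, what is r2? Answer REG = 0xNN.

prologue: push r4 → mem[0xc1]=0x1b, sp=0xc1
prologue: push r5 → mem[0xc0]=0x43, sp=0xc0
body[0] sub  r2, r2, r2 → r2=0x00
body[1] add  r3, r5, #45 → r3=0x70
body[2] xor  r0, r1, r0 → r0=0x39
body[3] sub  r5, r5, r1 → r5=0xc5
body[4] sub  r2, r5, #28 → r2=0xa9
body[5] add  r4, r3, #52 → r4=0xa4
epilogue: pop r5=0x43, sp=0xc1
epilogue: pop r4=0x1b, sp=0xc2
r2 is caller-saved → body value

REG = 0xa9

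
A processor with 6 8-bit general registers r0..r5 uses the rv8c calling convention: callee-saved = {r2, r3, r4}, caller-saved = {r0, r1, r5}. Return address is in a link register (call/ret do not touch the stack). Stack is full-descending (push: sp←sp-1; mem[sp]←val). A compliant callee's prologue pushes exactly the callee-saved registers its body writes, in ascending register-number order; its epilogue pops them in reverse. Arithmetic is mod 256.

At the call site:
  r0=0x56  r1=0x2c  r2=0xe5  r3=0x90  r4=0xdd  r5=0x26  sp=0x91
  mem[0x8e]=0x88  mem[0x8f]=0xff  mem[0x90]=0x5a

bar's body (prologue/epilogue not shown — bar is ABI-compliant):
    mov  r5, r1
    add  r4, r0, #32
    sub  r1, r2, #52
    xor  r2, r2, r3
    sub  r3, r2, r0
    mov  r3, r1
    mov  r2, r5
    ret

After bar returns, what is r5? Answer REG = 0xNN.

prologue: push r2 → mem[0x90]=0xe5, sp=0x90
prologue: push r3 → mem[0x8f]=0x90, sp=0x8f
prologue: push r4 → mem[0x8e]=0xdd, sp=0x8e
body[0] mov  r5, r1 → r5=0x2c
body[1] add  r4, r0, #32 → r4=0x76
body[2] sub  r1, r2, #52 → r1=0xb1
body[3] xor  r2, r2, r3 → r2=0x75
body[4] sub  r3, r2, r0 → r3=0x1f
body[5] mov  r3, r1 → r3=0xb1
body[6] mov  r2, r5 → r2=0x2c
epilogue: pop r4=0xdd, sp=0x8f
epilogue: pop r3=0x90, sp=0x90
epilogue: pop r2=0xe5, sp=0x91
r5 is caller-saved → body value

REG = 0x2c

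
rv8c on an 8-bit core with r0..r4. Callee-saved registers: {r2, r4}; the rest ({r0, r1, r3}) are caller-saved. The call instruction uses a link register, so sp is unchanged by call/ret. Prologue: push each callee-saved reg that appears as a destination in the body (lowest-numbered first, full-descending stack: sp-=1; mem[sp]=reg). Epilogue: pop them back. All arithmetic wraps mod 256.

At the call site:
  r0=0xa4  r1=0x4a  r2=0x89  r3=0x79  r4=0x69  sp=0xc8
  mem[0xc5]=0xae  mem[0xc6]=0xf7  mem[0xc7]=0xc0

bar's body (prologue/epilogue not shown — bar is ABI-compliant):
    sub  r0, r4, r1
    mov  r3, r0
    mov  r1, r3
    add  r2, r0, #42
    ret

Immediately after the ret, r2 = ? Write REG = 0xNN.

prologue: push r2 -> mem[0xc7]=0x89, sp=0xc7
body[0] sub  r0, r4, r1 -> r0=0x1f
body[1] mov  r3, r0 -> r3=0x1f
body[2] mov  r1, r3 -> r1=0x1f
body[3] add  r2, r0, #42 -> r2=0x49
epilogue: pop r2=0x89, sp=0xc8
r2 is callee-saved -> restored

REG = 0x89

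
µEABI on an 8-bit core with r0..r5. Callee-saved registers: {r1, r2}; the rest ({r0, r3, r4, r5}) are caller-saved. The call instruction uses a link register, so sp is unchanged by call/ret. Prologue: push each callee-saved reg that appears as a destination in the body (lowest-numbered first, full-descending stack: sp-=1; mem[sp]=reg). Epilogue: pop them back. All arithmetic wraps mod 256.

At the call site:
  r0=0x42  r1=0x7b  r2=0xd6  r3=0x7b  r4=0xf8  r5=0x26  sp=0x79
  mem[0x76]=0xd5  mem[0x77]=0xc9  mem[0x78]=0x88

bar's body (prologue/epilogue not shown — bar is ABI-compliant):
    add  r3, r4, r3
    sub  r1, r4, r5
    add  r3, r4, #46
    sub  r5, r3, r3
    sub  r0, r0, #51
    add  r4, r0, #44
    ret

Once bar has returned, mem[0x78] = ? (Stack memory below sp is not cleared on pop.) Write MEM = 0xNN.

prologue: push r1 -> mem[0x78]=0x7b, sp=0x78
body[0] add  r3, r4, r3 -> r3=0x73
body[1] sub  r1, r4, r5 -> r1=0xd2
body[2] add  r3, r4, #46 -> r3=0x26
body[3] sub  r5, r3, r3 -> r5=0x00
body[4] sub  r0, r0, #51 -> r0=0x0f
body[5] add  r4, r0, #44 -> r4=0x3b
epilogue: pop r1=0x7b, sp=0x79
prologue pushed ['r1'] at ['0x78']

MEM = 0x7b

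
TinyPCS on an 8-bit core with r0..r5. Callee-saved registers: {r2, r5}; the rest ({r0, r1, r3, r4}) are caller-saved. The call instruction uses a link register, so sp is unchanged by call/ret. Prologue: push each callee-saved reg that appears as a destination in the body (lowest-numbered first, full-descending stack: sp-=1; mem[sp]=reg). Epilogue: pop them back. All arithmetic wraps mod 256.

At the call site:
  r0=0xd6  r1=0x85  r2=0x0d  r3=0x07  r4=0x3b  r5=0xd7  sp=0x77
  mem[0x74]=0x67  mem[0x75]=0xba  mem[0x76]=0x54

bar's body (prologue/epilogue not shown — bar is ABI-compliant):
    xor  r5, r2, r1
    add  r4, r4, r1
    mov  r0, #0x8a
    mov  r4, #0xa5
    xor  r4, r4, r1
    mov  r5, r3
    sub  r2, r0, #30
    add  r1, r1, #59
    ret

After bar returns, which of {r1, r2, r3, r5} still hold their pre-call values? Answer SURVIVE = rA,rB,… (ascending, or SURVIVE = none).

prologue: push r2 → mem[0x76]=0x0d, sp=0x76
prologue: push r5 → mem[0x75]=0xd7, sp=0x75
body[0] xor  r5, r2, r1 → r5=0x88
body[1] add  r4, r4, r1 → r4=0xc0
body[2] mov  r0, #0x8a → r0=0x8a
body[3] mov  r4, #0xa5 → r4=0xa5
body[4] xor  r4, r4, r1 → r4=0x20
body[5] mov  r5, r3 → r5=0x07
body[6] sub  r2, r0, #30 → r2=0x6c
body[7] add  r1, r1, #59 → r1=0xc0
epilogue: pop r5=0xd7, sp=0x76
epilogue: pop r2=0x0d, sp=0x77
r1: caller-saved, written=True
r2: callee-saved, written=True
r3: caller-saved, written=False
r5: callee-saved, written=True

SURVIVE = r2,r3,r5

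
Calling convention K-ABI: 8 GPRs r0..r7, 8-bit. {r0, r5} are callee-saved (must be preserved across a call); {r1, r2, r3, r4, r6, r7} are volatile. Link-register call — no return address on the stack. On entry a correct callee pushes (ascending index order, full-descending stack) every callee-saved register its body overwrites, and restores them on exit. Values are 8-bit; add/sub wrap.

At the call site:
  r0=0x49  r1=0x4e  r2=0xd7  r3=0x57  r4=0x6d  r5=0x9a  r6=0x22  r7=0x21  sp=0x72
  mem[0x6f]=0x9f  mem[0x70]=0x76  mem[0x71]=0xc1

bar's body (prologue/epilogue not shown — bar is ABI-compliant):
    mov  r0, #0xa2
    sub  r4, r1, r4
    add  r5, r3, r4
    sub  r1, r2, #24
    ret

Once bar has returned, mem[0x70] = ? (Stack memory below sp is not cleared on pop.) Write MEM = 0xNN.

prologue: push r0 → mem[0x71]=0x49, sp=0x71
prologue: push r5 → mem[0x70]=0x9a, sp=0x70
body[0] mov  r0, #0xa2 → r0=0xa2
body[1] sub  r4, r1, r4 → r4=0xe1
body[2] add  r5, r3, r4 → r5=0x38
body[3] sub  r1, r2, #24 → r1=0xbf
epilogue: pop r5=0x9a, sp=0x71
epilogue: pop r0=0x49, sp=0x72
prologue pushed ['r0', 'r5'] at ['0x71', '0x70']

MEM = 0x9a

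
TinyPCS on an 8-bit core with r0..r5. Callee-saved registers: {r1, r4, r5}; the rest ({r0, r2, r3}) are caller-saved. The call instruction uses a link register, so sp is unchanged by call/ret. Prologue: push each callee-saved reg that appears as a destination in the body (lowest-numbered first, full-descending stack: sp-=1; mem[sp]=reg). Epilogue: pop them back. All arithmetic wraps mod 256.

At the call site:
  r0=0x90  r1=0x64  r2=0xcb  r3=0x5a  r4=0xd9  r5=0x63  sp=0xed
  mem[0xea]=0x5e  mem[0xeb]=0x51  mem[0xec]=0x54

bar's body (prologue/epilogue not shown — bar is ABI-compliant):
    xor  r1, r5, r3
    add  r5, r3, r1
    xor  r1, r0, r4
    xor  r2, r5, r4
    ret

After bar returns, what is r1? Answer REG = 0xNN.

prologue: push r1 -> mem[0xec]=0x64, sp=0xec
prologue: push r5 -> mem[0xeb]=0x63, sp=0xeb
body[0] xor  r1, r5, r3 -> r1=0x39
body[1] add  r5, r3, r1 -> r5=0x93
body[2] xor  r1, r0, r4 -> r1=0x49
body[3] xor  r2, r5, r4 -> r2=0x4a
epilogue: pop r5=0x63, sp=0xec
epilogue: pop r1=0x64, sp=0xed
r1 is callee-saved -> restored

REG = 0x64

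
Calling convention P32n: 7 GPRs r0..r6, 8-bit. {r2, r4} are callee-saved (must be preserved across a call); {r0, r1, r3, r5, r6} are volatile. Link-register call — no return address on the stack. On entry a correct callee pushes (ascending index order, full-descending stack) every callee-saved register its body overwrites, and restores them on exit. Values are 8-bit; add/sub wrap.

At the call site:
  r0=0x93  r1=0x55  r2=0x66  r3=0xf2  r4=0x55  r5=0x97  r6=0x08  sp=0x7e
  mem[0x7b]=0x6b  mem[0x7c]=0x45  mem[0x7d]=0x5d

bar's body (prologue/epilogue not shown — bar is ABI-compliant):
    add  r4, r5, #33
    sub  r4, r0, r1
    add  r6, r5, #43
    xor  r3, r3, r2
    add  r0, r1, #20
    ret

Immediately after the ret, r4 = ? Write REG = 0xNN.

REG = 0x55

prologue: push r4 -> mem[0x7d]=0x55, sp=0x7d
body[0] add  r4, r5, #33 -> r4=0xb8
body[1] sub  r4, r0, r1 -> r4=0x3e
body[2] add  r6, r5, #43 -> r6=0xc2
body[3] xor  r3, r3, r2 -> r3=0x94
body[4] add  r0, r1, #20 -> r0=0x69
epilogue: pop r4=0x55, sp=0x7e
r4 is callee-saved -> restored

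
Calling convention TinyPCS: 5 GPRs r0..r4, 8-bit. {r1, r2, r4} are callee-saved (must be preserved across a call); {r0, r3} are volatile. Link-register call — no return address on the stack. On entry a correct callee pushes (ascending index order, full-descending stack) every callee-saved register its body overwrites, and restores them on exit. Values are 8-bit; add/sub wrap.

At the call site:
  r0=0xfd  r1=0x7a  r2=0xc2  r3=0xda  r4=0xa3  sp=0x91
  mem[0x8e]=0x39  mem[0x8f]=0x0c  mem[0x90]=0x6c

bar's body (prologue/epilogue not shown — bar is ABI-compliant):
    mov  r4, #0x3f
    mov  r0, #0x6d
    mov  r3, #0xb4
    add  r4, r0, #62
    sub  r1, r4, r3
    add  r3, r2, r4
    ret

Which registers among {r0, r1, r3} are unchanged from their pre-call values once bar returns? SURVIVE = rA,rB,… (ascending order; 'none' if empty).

prologue: push r1 → mem[0x90]=0x7a, sp=0x90
prologue: push r4 → mem[0x8f]=0xa3, sp=0x8f
body[0] mov  r4, #0x3f → r4=0x3f
body[1] mov  r0, #0x6d → r0=0x6d
body[2] mov  r3, #0xb4 → r3=0xb4
body[3] add  r4, r0, #62 → r4=0xab
body[4] sub  r1, r4, r3 → r1=0xf7
body[5] add  r3, r2, r4 → r3=0x6d
epilogue: pop r4=0xa3, sp=0x90
epilogue: pop r1=0x7a, sp=0x91
r0: caller-saved, written=True
r1: callee-saved, written=True
r3: caller-saved, written=True

SURVIVE = r1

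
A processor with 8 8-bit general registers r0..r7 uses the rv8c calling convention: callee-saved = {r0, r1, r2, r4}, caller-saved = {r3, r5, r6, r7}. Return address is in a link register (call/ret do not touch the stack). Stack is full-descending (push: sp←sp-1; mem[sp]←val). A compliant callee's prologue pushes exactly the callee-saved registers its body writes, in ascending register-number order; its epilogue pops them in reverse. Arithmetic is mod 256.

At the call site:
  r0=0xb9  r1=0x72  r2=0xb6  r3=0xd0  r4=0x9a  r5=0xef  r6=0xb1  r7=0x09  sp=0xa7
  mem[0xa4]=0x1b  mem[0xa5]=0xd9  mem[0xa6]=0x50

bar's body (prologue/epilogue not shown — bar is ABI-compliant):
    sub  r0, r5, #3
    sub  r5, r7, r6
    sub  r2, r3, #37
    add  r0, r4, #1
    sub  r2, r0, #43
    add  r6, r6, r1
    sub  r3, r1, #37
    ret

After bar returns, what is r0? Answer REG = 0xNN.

REG = 0xb9

prologue: push r0 -> mem[0xa6]=0xb9, sp=0xa6
prologue: push r2 -> mem[0xa5]=0xb6, sp=0xa5
body[0] sub  r0, r5, #3 -> r0=0xec
body[1] sub  r5, r7, r6 -> r5=0x58
body[2] sub  r2, r3, #37 -> r2=0xab
body[3] add  r0, r4, #1 -> r0=0x9b
body[4] sub  r2, r0, #43 -> r2=0x70
body[5] add  r6, r6, r1 -> r6=0x23
body[6] sub  r3, r1, #37 -> r3=0x4d
epilogue: pop r2=0xb6, sp=0xa6
epilogue: pop r0=0xb9, sp=0xa7
r0 is callee-saved -> restored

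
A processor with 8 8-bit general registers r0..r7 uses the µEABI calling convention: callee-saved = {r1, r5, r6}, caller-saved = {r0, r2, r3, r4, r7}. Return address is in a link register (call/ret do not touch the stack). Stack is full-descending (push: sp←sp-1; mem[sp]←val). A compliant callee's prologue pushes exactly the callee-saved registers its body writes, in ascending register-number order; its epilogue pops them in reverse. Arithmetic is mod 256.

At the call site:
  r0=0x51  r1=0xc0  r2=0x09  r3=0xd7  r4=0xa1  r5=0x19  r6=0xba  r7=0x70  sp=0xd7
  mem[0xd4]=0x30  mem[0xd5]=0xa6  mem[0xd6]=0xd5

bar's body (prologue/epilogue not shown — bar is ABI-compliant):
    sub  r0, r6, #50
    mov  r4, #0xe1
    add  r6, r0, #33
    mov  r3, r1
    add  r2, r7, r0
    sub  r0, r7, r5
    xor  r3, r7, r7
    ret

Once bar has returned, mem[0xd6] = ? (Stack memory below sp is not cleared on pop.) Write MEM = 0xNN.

prologue: push r6 → mem[0xd6]=0xba, sp=0xd6
body[0] sub  r0, r6, #50 → r0=0x88
body[1] mov  r4, #0xe1 → r4=0xe1
body[2] add  r6, r0, #33 → r6=0xa9
body[3] mov  r3, r1 → r3=0xc0
body[4] add  r2, r7, r0 → r2=0xf8
body[5] sub  r0, r7, r5 → r0=0x57
body[6] xor  r3, r7, r7 → r3=0x00
epilogue: pop r6=0xba, sp=0xd7
prologue pushed ['r6'] at ['0xd6']

MEM = 0xba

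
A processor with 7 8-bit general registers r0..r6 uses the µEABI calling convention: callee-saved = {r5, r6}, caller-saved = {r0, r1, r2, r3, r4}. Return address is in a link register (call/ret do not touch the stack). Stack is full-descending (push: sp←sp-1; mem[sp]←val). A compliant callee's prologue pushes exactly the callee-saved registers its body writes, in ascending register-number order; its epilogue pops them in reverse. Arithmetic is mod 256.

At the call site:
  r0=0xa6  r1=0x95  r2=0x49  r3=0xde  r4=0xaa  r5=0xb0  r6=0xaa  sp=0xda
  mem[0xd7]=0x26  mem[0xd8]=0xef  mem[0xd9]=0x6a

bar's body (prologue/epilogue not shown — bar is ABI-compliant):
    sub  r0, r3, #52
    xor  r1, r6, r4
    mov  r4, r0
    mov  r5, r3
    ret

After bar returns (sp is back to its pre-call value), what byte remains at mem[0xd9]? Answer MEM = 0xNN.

MEM = 0xb0

prologue: push r5 -> mem[0xd9]=0xb0, sp=0xd9
body[0] sub  r0, r3, #52 -> r0=0xaa
body[1] xor  r1, r6, r4 -> r1=0x00
body[2] mov  r4, r0 -> r4=0xaa
body[3] mov  r5, r3 -> r5=0xde
epilogue: pop r5=0xb0, sp=0xda
prologue pushed ['r5'] at ['0xd9']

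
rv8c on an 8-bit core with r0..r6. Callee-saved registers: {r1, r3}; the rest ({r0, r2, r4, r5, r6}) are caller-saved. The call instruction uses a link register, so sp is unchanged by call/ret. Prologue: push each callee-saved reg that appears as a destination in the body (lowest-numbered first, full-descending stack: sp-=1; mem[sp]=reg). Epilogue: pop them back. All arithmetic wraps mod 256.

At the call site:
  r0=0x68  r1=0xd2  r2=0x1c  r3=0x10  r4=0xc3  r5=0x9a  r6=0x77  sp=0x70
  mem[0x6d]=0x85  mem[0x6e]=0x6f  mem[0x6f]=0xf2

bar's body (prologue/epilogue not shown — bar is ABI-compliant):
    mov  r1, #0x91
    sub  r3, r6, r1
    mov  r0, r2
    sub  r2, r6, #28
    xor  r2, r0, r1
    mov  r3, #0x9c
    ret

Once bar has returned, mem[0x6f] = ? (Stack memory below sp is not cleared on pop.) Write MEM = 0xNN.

prologue: push r1 -> mem[0x6f]=0xd2, sp=0x6f
prologue: push r3 -> mem[0x6e]=0x10, sp=0x6e
body[0] mov  r1, #0x91 -> r1=0x91
body[1] sub  r3, r6, r1 -> r3=0xe6
body[2] mov  r0, r2 -> r0=0x1c
body[3] sub  r2, r6, #28 -> r2=0x5b
body[4] xor  r2, r0, r1 -> r2=0x8d
body[5] mov  r3, #0x9c -> r3=0x9c
epilogue: pop r3=0x10, sp=0x6f
epilogue: pop r1=0xd2, sp=0x70
prologue pushed ['r1', 'r3'] at ['0x6f', '0x6e']

MEM = 0xd2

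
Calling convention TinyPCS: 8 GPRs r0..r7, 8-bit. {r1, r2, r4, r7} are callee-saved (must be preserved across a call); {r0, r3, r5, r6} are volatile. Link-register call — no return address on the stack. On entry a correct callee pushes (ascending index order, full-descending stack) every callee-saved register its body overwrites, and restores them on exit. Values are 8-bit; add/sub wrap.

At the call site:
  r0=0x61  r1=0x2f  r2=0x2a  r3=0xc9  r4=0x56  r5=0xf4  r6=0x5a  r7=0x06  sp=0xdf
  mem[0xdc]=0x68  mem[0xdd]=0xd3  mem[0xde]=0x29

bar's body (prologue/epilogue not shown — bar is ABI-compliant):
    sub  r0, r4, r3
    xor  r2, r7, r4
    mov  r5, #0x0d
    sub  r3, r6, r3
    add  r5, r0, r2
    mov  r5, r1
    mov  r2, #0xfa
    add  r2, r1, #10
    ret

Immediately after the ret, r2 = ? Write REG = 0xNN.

REG = 0x2a

prologue: push r2 → mem[0xde]=0x2a, sp=0xde
body[0] sub  r0, r4, r3 → r0=0x8d
body[1] xor  r2, r7, r4 → r2=0x50
body[2] mov  r5, #0x0d → r5=0x0d
body[3] sub  r3, r6, r3 → r3=0x91
body[4] add  r5, r0, r2 → r5=0xdd
body[5] mov  r5, r1 → r5=0x2f
body[6] mov  r2, #0xfa → r2=0xfa
body[7] add  r2, r1, #10 → r2=0x39
epilogue: pop r2=0x2a, sp=0xdf
r2 is callee-saved → restored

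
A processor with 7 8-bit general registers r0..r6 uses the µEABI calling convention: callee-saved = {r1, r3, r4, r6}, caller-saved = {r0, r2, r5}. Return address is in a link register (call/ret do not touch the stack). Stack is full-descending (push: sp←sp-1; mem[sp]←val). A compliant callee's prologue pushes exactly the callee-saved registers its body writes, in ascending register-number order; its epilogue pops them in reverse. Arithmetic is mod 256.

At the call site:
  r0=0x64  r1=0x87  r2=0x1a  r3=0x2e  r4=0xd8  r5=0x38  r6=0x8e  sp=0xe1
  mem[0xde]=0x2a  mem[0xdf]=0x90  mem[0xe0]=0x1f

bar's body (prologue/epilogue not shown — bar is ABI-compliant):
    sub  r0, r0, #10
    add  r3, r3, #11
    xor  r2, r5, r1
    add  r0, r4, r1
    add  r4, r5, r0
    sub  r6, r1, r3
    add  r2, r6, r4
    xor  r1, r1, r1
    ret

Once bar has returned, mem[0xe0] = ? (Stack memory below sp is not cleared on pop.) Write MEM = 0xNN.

MEM = 0x87

prologue: push r1 -> mem[0xe0]=0x87, sp=0xe0
prologue: push r3 -> mem[0xdf]=0x2e, sp=0xdf
prologue: push r4 -> mem[0xde]=0xd8, sp=0xde
prologue: push r6 -> mem[0xdd]=0x8e, sp=0xdd
body[0] sub  r0, r0, #10 -> r0=0x5a
body[1] add  r3, r3, #11 -> r3=0x39
body[2] xor  r2, r5, r1 -> r2=0xbf
body[3] add  r0, r4, r1 -> r0=0x5f
body[4] add  r4, r5, r0 -> r4=0x97
body[5] sub  r6, r1, r3 -> r6=0x4e
body[6] add  r2, r6, r4 -> r2=0xe5
body[7] xor  r1, r1, r1 -> r1=0x00
epilogue: pop r6=0x8e, sp=0xde
epilogue: pop r4=0xd8, sp=0xdf
epilogue: pop r3=0x2e, sp=0xe0
epilogue: pop r1=0x87, sp=0xe1
prologue pushed ['r1', 'r3', 'r4', 'r6'] at ['0xe0', '0xdf', '0xde', '0xdd']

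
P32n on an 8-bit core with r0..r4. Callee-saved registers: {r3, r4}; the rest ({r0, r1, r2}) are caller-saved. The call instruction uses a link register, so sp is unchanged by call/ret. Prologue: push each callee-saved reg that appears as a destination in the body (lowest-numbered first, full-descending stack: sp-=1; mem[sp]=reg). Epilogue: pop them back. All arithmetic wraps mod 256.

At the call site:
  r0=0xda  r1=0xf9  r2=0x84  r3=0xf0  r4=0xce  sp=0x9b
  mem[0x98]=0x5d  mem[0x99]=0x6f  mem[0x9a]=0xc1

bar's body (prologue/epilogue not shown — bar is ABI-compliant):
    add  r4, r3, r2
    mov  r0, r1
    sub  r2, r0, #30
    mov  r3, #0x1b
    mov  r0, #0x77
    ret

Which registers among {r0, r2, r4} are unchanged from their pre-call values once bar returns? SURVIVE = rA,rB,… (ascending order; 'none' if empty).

prologue: push r3 -> mem[0x9a]=0xf0, sp=0x9a
prologue: push r4 -> mem[0x99]=0xce, sp=0x99
body[0] add  r4, r3, r2 -> r4=0x74
body[1] mov  r0, r1 -> r0=0xf9
body[2] sub  r2, r0, #30 -> r2=0xdb
body[3] mov  r3, #0x1b -> r3=0x1b
body[4] mov  r0, #0x77 -> r0=0x77
epilogue: pop r4=0xce, sp=0x9a
epilogue: pop r3=0xf0, sp=0x9b
r0: caller-saved, written=True
r2: caller-saved, written=True
r4: callee-saved, written=True

SURVIVE = r4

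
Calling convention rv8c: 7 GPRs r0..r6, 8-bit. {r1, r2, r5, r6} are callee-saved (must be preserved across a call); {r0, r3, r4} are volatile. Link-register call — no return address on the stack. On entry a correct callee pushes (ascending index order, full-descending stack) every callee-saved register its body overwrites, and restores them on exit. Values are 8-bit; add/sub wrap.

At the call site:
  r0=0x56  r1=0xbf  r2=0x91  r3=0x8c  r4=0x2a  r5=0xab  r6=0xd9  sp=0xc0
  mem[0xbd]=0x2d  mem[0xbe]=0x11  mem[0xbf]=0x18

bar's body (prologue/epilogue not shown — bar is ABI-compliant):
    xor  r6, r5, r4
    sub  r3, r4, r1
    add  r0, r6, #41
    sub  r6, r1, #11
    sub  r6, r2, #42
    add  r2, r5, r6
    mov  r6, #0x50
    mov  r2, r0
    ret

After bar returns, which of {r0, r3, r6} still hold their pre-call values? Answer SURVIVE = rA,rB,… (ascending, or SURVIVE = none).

SURVIVE = r6

prologue: push r2 → mem[0xbf]=0x91, sp=0xbf
prologue: push r6 → mem[0xbe]=0xd9, sp=0xbe
body[0] xor  r6, r5, r4 → r6=0x81
body[1] sub  r3, r4, r1 → r3=0x6b
body[2] add  r0, r6, #41 → r0=0xaa
body[3] sub  r6, r1, #11 → r6=0xb4
body[4] sub  r6, r2, #42 → r6=0x67
body[5] add  r2, r5, r6 → r2=0x12
body[6] mov  r6, #0x50 → r6=0x50
body[7] mov  r2, r0 → r2=0xaa
epilogue: pop r6=0xd9, sp=0xbf
epilogue: pop r2=0x91, sp=0xc0
r0: caller-saved, written=True
r3: caller-saved, written=True
r6: callee-saved, written=True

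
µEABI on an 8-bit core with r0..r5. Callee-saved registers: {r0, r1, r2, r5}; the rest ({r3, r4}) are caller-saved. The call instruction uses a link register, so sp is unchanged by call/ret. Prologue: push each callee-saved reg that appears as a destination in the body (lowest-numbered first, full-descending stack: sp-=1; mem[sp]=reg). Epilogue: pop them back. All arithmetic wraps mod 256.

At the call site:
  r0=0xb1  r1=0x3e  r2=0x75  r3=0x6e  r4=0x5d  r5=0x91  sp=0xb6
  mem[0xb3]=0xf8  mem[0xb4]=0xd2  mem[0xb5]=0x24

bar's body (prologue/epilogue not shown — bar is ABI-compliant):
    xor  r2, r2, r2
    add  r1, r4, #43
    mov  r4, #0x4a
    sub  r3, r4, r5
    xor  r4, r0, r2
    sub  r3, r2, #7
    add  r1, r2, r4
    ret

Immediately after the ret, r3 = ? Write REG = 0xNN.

REG = 0xf9

prologue: push r1 -> mem[0xb5]=0x3e, sp=0xb5
prologue: push r2 -> mem[0xb4]=0x75, sp=0xb4
body[0] xor  r2, r2, r2 -> r2=0x00
body[1] add  r1, r4, #43 -> r1=0x88
body[2] mov  r4, #0x4a -> r4=0x4a
body[3] sub  r3, r4, r5 -> r3=0xb9
body[4] xor  r4, r0, r2 -> r4=0xb1
body[5] sub  r3, r2, #7 -> r3=0xf9
body[6] add  r1, r2, r4 -> r1=0xb1
epilogue: pop r2=0x75, sp=0xb5
epilogue: pop r1=0x3e, sp=0xb6
r3 is caller-saved -> body value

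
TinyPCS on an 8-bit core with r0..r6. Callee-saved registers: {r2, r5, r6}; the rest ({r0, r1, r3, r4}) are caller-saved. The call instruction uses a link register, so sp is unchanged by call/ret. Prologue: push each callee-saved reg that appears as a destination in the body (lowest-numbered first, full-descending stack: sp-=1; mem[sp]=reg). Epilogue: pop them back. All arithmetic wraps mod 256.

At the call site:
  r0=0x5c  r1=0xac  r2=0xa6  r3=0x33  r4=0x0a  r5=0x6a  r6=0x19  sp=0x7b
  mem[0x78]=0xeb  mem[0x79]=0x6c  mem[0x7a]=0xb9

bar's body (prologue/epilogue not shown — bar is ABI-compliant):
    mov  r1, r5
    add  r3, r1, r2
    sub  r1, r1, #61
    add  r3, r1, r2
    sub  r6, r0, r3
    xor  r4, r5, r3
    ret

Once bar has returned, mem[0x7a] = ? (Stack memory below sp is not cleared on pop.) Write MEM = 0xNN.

MEM = 0x19

prologue: push r6 → mem[0x7a]=0x19, sp=0x7a
body[0] mov  r1, r5 → r1=0x6a
body[1] add  r3, r1, r2 → r3=0x10
body[2] sub  r1, r1, #61 → r1=0x2d
body[3] add  r3, r1, r2 → r3=0xd3
body[4] sub  r6, r0, r3 → r6=0x89
body[5] xor  r4, r5, r3 → r4=0xb9
epilogue: pop r6=0x19, sp=0x7b
prologue pushed ['r6'] at ['0x7a']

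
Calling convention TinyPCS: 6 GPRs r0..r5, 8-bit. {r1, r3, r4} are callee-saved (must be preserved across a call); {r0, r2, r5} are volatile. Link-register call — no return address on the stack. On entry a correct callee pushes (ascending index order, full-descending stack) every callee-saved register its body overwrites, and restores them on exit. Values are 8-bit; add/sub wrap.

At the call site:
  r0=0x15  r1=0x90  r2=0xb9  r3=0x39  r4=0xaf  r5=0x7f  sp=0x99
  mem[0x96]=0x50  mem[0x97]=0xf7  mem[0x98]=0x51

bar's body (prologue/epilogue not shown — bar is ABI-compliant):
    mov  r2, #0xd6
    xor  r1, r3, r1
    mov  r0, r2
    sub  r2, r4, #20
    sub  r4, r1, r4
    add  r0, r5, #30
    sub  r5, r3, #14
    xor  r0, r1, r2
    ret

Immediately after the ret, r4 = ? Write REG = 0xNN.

prologue: push r1 → mem[0x98]=0x90, sp=0x98
prologue: push r4 → mem[0x97]=0xaf, sp=0x97
body[0] mov  r2, #0xd6 → r2=0xd6
body[1] xor  r1, r3, r1 → r1=0xa9
body[2] mov  r0, r2 → r0=0xd6
body[3] sub  r2, r4, #20 → r2=0x9b
body[4] sub  r4, r1, r4 → r4=0xfa
body[5] add  r0, r5, #30 → r0=0x9d
body[6] sub  r5, r3, #14 → r5=0x2b
body[7] xor  r0, r1, r2 → r0=0x32
epilogue: pop r4=0xaf, sp=0x98
epilogue: pop r1=0x90, sp=0x99
r4 is callee-saved → restored

REG = 0xaf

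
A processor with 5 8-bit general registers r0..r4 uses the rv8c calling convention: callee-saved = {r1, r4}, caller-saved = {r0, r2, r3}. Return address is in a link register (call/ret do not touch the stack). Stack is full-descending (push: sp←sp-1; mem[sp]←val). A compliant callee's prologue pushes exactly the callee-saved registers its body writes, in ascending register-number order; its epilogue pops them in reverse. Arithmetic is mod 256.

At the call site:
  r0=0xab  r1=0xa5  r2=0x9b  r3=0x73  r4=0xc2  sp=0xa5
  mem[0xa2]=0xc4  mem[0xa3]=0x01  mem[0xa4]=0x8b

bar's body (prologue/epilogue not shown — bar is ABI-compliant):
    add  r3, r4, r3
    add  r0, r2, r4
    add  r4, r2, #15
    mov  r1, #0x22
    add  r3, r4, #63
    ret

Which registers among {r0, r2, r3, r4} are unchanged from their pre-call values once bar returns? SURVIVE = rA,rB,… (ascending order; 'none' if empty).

prologue: push r1 -> mem[0xa4]=0xa5, sp=0xa4
prologue: push r4 -> mem[0xa3]=0xc2, sp=0xa3
body[0] add  r3, r4, r3 -> r3=0x35
body[1] add  r0, r2, r4 -> r0=0x5d
body[2] add  r4, r2, #15 -> r4=0xaa
body[3] mov  r1, #0x22 -> r1=0x22
body[4] add  r3, r4, #63 -> r3=0xe9
epilogue: pop r4=0xc2, sp=0xa4
epilogue: pop r1=0xa5, sp=0xa5
r0: caller-saved, written=True
r2: caller-saved, written=False
r3: caller-saved, written=True
r4: callee-saved, written=True

SURVIVE = r2,r4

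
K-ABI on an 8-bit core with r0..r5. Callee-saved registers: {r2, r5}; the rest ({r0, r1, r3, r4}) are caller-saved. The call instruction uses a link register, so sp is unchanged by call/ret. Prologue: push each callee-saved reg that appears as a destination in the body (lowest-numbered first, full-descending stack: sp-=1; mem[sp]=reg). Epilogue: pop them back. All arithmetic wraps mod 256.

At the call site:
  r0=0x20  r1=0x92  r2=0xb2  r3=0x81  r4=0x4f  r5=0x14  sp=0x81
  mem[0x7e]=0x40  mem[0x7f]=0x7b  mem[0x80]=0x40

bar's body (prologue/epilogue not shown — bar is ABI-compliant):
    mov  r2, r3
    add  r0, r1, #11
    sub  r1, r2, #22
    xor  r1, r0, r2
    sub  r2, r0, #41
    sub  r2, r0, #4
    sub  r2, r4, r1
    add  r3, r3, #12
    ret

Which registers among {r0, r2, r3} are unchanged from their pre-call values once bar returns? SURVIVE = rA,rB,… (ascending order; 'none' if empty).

SURVIVE = r2

prologue: push r2 -> mem[0x80]=0xb2, sp=0x80
body[0] mov  r2, r3 -> r2=0x81
body[1] add  r0, r1, #11 -> r0=0x9d
body[2] sub  r1, r2, #22 -> r1=0x6b
body[3] xor  r1, r0, r2 -> r1=0x1c
body[4] sub  r2, r0, #41 -> r2=0x74
body[5] sub  r2, r0, #4 -> r2=0x99
body[6] sub  r2, r4, r1 -> r2=0x33
body[7] add  r3, r3, #12 -> r3=0x8d
epilogue: pop r2=0xb2, sp=0x81
r0: caller-saved, written=True
r2: callee-saved, written=True
r3: caller-saved, written=True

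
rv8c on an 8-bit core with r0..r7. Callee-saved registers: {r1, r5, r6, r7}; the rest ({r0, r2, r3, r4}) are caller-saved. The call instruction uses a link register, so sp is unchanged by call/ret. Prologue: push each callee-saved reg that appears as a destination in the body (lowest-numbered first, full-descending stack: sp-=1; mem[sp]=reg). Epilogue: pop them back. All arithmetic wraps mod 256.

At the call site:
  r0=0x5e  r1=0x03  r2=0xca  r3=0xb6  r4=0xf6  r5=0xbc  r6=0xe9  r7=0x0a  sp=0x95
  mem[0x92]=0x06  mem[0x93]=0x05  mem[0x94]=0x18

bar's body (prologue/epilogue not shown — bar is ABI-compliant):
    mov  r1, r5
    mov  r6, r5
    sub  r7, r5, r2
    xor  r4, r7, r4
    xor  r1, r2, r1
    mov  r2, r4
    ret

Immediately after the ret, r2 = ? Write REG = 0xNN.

REG = 0x04

prologue: push r1 → mem[0x94]=0x03, sp=0x94
prologue: push r6 → mem[0x93]=0xe9, sp=0x93
prologue: push r7 → mem[0x92]=0x0a, sp=0x92
body[0] mov  r1, r5 → r1=0xbc
body[1] mov  r6, r5 → r6=0xbc
body[2] sub  r7, r5, r2 → r7=0xf2
body[3] xor  r4, r7, r4 → r4=0x04
body[4] xor  r1, r2, r1 → r1=0x76
body[5] mov  r2, r4 → r2=0x04
epilogue: pop r7=0x0a, sp=0x93
epilogue: pop r6=0xe9, sp=0x94
epilogue: pop r1=0x03, sp=0x95
r2 is caller-saved → body value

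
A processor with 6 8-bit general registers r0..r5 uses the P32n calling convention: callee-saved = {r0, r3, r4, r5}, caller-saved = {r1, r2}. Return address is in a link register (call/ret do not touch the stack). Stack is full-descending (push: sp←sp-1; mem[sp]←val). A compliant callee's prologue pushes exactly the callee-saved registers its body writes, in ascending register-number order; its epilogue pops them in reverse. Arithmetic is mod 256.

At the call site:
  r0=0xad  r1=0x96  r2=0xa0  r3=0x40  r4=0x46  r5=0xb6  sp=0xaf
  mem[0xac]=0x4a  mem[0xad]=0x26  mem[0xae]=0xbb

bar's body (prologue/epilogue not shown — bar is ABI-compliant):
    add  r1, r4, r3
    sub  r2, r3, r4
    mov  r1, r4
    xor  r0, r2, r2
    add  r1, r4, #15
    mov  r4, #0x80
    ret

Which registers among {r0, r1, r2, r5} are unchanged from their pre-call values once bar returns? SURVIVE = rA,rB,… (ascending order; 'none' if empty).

prologue: push r0 -> mem[0xae]=0xad, sp=0xae
prologue: push r4 -> mem[0xad]=0x46, sp=0xad
body[0] add  r1, r4, r3 -> r1=0x86
body[1] sub  r2, r3, r4 -> r2=0xfa
body[2] mov  r1, r4 -> r1=0x46
body[3] xor  r0, r2, r2 -> r0=0x00
body[4] add  r1, r4, #15 -> r1=0x55
body[5] mov  r4, #0x80 -> r4=0x80
epilogue: pop r4=0x46, sp=0xae
epilogue: pop r0=0xad, sp=0xaf
r0: callee-saved, written=True
r1: caller-saved, written=True
r2: caller-saved, written=True
r5: callee-saved, written=False

SURVIVE = r0,r5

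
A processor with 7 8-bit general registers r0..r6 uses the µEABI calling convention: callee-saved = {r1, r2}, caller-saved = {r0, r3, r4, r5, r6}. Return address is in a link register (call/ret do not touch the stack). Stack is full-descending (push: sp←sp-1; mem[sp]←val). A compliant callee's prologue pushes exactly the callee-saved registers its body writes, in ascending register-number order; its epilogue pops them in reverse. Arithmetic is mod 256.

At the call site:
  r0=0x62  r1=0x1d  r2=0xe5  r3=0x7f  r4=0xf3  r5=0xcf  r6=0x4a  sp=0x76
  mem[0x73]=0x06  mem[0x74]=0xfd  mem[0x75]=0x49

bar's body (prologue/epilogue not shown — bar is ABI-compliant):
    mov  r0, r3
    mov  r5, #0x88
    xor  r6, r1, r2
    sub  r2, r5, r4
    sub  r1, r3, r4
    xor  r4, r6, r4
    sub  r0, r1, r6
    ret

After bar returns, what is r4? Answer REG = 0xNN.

prologue: push r1 -> mem[0x75]=0x1d, sp=0x75
prologue: push r2 -> mem[0x74]=0xe5, sp=0x74
body[0] mov  r0, r3 -> r0=0x7f
body[1] mov  r5, #0x88 -> r5=0x88
body[2] xor  r6, r1, r2 -> r6=0xf8
body[3] sub  r2, r5, r4 -> r2=0x95
body[4] sub  r1, r3, r4 -> r1=0x8c
body[5] xor  r4, r6, r4 -> r4=0x0b
body[6] sub  r0, r1, r6 -> r0=0x94
epilogue: pop r2=0xe5, sp=0x75
epilogue: pop r1=0x1d, sp=0x76
r4 is caller-saved -> body value

REG = 0x0b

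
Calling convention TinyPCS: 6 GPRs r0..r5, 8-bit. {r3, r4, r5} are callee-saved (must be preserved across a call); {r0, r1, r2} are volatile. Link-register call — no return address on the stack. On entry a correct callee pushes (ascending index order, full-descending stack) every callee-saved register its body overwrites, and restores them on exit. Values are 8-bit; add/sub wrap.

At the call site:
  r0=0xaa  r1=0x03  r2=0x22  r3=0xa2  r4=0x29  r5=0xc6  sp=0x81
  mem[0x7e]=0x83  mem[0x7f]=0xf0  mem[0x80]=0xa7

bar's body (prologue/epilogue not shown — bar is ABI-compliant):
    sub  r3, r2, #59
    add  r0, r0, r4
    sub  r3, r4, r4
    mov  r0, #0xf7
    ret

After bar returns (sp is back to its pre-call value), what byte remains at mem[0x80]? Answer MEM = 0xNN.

MEM = 0xa2

prologue: push r3 -> mem[0x80]=0xa2, sp=0x80
body[0] sub  r3, r2, #59 -> r3=0xe7
body[1] add  r0, r0, r4 -> r0=0xd3
body[2] sub  r3, r4, r4 -> r3=0x00
body[3] mov  r0, #0xf7 -> r0=0xf7
epilogue: pop r3=0xa2, sp=0x81
prologue pushed ['r3'] at ['0x80']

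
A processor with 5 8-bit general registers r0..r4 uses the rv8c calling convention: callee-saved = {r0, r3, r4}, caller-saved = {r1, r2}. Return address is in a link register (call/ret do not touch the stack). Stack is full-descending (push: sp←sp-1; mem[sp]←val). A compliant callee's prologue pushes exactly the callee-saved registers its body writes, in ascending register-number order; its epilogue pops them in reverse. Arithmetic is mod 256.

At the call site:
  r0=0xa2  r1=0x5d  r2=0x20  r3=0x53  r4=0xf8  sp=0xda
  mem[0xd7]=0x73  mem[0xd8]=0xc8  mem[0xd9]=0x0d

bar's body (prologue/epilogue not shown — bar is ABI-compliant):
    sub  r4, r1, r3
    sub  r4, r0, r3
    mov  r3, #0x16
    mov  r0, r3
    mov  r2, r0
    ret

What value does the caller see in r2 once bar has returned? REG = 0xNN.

prologue: push r0 -> mem[0xd9]=0xa2, sp=0xd9
prologue: push r3 -> mem[0xd8]=0x53, sp=0xd8
prologue: push r4 -> mem[0xd7]=0xf8, sp=0xd7
body[0] sub  r4, r1, r3 -> r4=0x0a
body[1] sub  r4, r0, r3 -> r4=0x4f
body[2] mov  r3, #0x16 -> r3=0x16
body[3] mov  r0, r3 -> r0=0x16
body[4] mov  r2, r0 -> r2=0x16
epilogue: pop r4=0xf8, sp=0xd8
epilogue: pop r3=0x53, sp=0xd9
epilogue: pop r0=0xa2, sp=0xda
r2 is caller-saved -> body value

REG = 0x16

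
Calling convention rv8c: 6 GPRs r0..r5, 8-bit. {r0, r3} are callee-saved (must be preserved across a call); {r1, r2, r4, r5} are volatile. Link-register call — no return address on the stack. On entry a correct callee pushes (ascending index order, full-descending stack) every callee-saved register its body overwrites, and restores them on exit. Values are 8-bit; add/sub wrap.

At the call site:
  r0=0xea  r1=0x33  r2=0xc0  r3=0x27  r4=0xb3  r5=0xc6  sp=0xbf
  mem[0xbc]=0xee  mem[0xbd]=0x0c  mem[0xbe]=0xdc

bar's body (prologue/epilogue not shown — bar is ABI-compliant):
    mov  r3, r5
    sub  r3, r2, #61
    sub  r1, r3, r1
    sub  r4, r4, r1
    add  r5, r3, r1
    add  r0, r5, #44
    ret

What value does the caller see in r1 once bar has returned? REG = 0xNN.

REG = 0x50

prologue: push r0 -> mem[0xbe]=0xea, sp=0xbe
prologue: push r3 -> mem[0xbd]=0x27, sp=0xbd
body[0] mov  r3, r5 -> r3=0xc6
body[1] sub  r3, r2, #61 -> r3=0x83
body[2] sub  r1, r3, r1 -> r1=0x50
body[3] sub  r4, r4, r1 -> r4=0x63
body[4] add  r5, r3, r1 -> r5=0xd3
body[5] add  r0, r5, #44 -> r0=0xff
epilogue: pop r3=0x27, sp=0xbe
epilogue: pop r0=0xea, sp=0xbf
r1 is caller-saved -> body value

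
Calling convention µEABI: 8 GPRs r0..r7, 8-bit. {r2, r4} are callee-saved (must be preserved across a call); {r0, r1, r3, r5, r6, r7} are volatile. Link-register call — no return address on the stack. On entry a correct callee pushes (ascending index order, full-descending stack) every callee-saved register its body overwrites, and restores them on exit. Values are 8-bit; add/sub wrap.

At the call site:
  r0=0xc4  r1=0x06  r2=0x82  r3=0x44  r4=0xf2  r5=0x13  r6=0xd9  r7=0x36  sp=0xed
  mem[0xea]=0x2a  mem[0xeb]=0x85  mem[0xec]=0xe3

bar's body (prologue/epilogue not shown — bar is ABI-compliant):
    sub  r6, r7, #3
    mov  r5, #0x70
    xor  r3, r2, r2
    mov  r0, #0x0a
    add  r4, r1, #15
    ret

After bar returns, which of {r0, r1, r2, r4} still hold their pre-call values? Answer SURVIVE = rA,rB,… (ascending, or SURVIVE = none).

prologue: push r4 → mem[0xec]=0xf2, sp=0xec
body[0] sub  r6, r7, #3 → r6=0x33
body[1] mov  r5, #0x70 → r5=0x70
body[2] xor  r3, r2, r2 → r3=0x00
body[3] mov  r0, #0x0a → r0=0x0a
body[4] add  r4, r1, #15 → r4=0x15
epilogue: pop r4=0xf2, sp=0xed
r0: caller-saved, written=True
r1: caller-saved, written=False
r2: callee-saved, written=False
r4: callee-saved, written=True

SURVIVE = r1,r2,r4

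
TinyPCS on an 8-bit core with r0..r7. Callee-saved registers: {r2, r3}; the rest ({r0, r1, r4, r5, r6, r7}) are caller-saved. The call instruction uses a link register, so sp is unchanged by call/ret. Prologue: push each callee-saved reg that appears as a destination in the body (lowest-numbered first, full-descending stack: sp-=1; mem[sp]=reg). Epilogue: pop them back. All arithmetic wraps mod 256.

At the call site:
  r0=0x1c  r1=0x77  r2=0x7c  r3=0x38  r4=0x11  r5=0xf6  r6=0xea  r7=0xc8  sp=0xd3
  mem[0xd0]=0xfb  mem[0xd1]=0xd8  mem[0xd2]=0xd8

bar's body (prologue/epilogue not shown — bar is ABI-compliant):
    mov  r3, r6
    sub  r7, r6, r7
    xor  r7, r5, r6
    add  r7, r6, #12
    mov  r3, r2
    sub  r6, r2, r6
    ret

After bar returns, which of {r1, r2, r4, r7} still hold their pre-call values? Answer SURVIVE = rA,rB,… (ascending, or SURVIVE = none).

prologue: push r3 → mem[0xd2]=0x38, sp=0xd2
body[0] mov  r3, r6 → r3=0xea
body[1] sub  r7, r6, r7 → r7=0x22
body[2] xor  r7, r5, r6 → r7=0x1c
body[3] add  r7, r6, #12 → r7=0xf6
body[4] mov  r3, r2 → r3=0x7c
body[5] sub  r6, r2, r6 → r6=0x92
epilogue: pop r3=0x38, sp=0xd3
r1: caller-saved, written=False
r2: callee-saved, written=False
r4: caller-saved, written=False
r7: caller-saved, written=True

SURVIVE = r1,r2,r4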